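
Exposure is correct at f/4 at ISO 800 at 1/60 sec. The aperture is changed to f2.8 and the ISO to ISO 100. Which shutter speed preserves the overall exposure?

Aperture: f/4 → f/2.8 — 1 stop wider (brighter).
ISO: 800 → 400 → 200 → 100 — 3 stops dropped (darker).
Net change so far: 2 stops darker. Offset with the shutter speed: 1/60 → 1/30 → 1/15.

1/15s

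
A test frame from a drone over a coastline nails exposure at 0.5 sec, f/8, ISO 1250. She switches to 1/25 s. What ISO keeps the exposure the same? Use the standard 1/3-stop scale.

ISO 16000

Shutter speed: 0.5 → 0.4 → 0.3 → 1/4 → 1/5 → 1/6 → 1/8 → 1/10 → 1/13 → 1/15 → 1/20 → 1/25 — 3 2/3 stops shorter (darker).
Need 3 2/3 stops brighter from the ISO: 1250 → 1600 → 2000 → 2500 → 3200 → 4000 → 5000 → 6400 → 8000 → 10000 → 12800 → 16000.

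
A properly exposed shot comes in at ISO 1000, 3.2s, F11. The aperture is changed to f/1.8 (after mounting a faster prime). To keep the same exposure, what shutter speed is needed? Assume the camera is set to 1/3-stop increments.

Aperture: f/11 → f/10 → f/9 → f/8 → f/7.1 → f/6.3 → f/5.6 → f/5 → f/4.5 → f/4 → f/3.5 → f/3.2 → f/2.8 → f/2.5 → f/2.2 → f/2 → f/1.8 — 5 1/3 stops wider (brighter).
Need 5 1/3 stops darker from the shutter speed: 3.2 → 2.5 → 2 → 1.6 → 1.3 → 1 → 0.8 → 0.6 → 0.5 → 0.4 → 0.3 → 1/4 → 1/5 → 1/6 → 1/8 → 1/10 → 1/13.

1/13s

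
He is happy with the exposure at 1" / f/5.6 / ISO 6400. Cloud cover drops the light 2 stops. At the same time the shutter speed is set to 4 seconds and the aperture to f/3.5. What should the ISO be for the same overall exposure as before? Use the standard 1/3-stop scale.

ISO 2500

Scene light: 2 stops darker.
Shutter speed: 1 → 1.3 → 1.6 → 2 → 2.5 → 3.2 → 4 — 2 stops longer (brighter).
Aperture: f/5.6 → f/5 → f/4.5 → f/4 → f/3.5 — 1 1/3 stops opened up (brighter).
Net so far: 1 1/3 stops brighter. ISO: 6400 → 5000 → 4000 → 3200 → 2500.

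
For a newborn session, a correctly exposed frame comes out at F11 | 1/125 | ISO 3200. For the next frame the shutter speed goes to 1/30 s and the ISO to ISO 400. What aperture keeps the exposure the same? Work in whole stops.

f/8

Shutter speed: 1/125 → 1/60 → 1/30 — 2 stops slower (brighter).
ISO: 3200 → 1600 → 800 → 400 — 3 stops lower (darker).
Net change so far: 1 stop darker. Offset with the aperture: f/11 → f/8.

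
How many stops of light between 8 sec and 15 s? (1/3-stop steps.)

8 → 10 → 13 → 15 — count the steps: 3 third-stops = 1 stop.

1 stop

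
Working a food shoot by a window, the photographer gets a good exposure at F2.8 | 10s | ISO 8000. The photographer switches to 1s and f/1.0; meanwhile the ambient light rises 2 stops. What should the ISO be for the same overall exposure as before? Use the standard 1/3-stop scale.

Scene light: 2 stops brighter.
Shutter speed: 10 → 8 → 6 → 5 → 4 → 3.2 → 2.5 → 2 → 1.6 → 1.3 → 1 — 3 1/3 stops faster (darker).
Aperture: f/2.8 → f/2.5 → f/2.2 → f/2 → f/1.8 → f/1.6 → f/1.4 → f/1.2 → f/1.1 → f/1.0 — 3 stops opened up (brighter).
Net so far: 1 2/3 stops brighter. ISO: 8000 → 6400 → 5000 → 4000 → 3200 → 2500.

ISO 2500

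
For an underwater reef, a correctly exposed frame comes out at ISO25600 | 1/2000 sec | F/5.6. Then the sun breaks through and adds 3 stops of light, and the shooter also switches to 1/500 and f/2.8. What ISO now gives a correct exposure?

Scene light: 3 stops brighter.
Shutter speed: 1/2000 → 1/1000 → 1/500 — 2 stops longer (brighter).
Aperture: f/5.6 → f/4 → f/2.8 — 2 stops opened up (brighter).
Net so far: 7 stops brighter. ISO: 25600 → 12800 → 6400 → 3200 → 1600 → 800 → 400 → 200.

ISO 200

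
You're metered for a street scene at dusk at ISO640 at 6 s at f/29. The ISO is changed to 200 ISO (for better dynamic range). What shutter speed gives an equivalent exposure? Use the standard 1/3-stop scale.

ISO: 640 → 500 → 400 → 320 → 250 → 200 — 1 2/3 stops lower (darker).
Need 1 2/3 stops brighter from the shutter speed: 6 → 8 → 10 → 13 → 15 → 20.

20 s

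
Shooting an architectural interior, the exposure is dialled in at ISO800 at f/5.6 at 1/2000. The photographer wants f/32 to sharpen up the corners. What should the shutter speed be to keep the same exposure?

Aperture: f/5.6 → f/8 → f/11 → f/16 → f/22 → f/32 — 5 stops stopped down (darker).
Need 5 stops brighter from the shutter speed: 1/2000 → 1/1000 → 1/500 → 1/250 → 1/125 → 1/60.

1/60s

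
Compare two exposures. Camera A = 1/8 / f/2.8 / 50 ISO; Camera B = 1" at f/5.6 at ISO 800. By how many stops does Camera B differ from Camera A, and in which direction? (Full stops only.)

5 stops brighter

Aperture: f/2.8 → f/4 → f/5.6 — 2 stops stopped down (darker).
Shutter speed: 1/8 → 1/4 → 1/2 → 1 — 3 stops longer (brighter).
ISO: 50 → 100 → 200 → 400 → 800 — 4 stops higher (brighter).
Net: −2 +3 +4 = +5 stops.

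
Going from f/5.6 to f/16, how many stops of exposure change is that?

3 stops

f/5.6 → f/8 → f/11 → f/16 — count the steps: 3 stops.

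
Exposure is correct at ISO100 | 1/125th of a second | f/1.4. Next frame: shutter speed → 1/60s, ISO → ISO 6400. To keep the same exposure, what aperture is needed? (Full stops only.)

f/16

Shutter speed: 1/125 → 1/60 — 1 stop slower (brighter).
ISO: 100 → 200 → 400 → 800 → 1600 → 3200 → 6400 — 6 stops higher (brighter).
Net change so far: 7 stops brighter. Offset with the aperture: f/1.4 → f/2 → f/2.8 → f/4 → f/5.6 → f/8 → f/11 → f/16.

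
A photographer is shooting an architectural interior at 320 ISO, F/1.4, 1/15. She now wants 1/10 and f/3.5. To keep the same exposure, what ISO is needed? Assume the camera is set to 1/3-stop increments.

ISO 1250

Shutter speed: 1/15 → 1/13 → 1/10 — 2/3 stop longer (brighter).
Aperture: f/1.4 → f/1.6 → f/1.8 → f/2 → f/2.2 → f/2.5 → f/2.8 → f/3.2 → f/3.5 — 2 2/3 stops narrower (darker).
Net change so far: 2 stops darker. Offset with the ISO: 320 → 400 → 500 → 640 → 800 → 1000 → 1250.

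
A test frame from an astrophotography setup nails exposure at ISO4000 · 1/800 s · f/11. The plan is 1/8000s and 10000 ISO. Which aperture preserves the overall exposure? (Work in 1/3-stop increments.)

f/5.6

Shutter speed: 1/800 → 1/1000 → 1/1250 → 1/1600 → 1/2000 → 1/2500 → 1/3200 → 1/4000 → 1/5000 → 1/6400 → 1/8000 — 3 1/3 stops faster (darker).
ISO: 4000 → 5000 → 6400 → 8000 → 10000 — 1 1/3 stops higher (brighter).
Net change so far: 2 stops darker. Offset with the aperture: f/11 → f/10 → f/9 → f/8 → f/7.1 → f/6.3 → f/5.6.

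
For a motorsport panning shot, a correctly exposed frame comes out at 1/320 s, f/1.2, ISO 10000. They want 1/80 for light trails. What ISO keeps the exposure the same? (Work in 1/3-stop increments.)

ISO 2500

Shutter speed: 1/320 → 1/250 → 1/200 → 1/160 → 1/125 → 1/100 → 1/80 — 2 stops slower (brighter).
Need 2 stops darker from the ISO: 10000 → 8000 → 6400 → 5000 → 4000 → 3200 → 2500.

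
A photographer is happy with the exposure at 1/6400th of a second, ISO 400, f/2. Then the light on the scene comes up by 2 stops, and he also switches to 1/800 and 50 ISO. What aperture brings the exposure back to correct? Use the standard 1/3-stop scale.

Scene light: 2 stops brighter.
Shutter speed: 1/6400 → 1/5000 → 1/4000 → 1/3200 → 1/2500 → 1/2000 → 1/1600 → 1/1250 → 1/1000 → 1/800 — 3 stops longer (brighter).
ISO: 400 → 320 → 250 → 200 → 160 → 125 → 100 → 80 → 64 → 50 — 3 stops lower (darker).
Net so far: 2 stops brighter. Aperture: f/2 → f/2.2 → f/2.5 → f/2.8 → f/3.2 → f/3.5 → f/4.

f/4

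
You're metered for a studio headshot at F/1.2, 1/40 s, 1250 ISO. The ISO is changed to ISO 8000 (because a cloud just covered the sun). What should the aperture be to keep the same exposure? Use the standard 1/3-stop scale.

f/3.2

ISO: 1250 → 1600 → 2000 → 2500 → 3200 → 4000 → 5000 → 6400 → 8000 — 2 2/3 stops raised (brighter).
Need 2 2/3 stops darker from the aperture: f/1.2 → f/1.4 → f/1.6 → f/1.8 → f/2 → f/2.2 → f/2.5 → f/2.8 → f/3.2.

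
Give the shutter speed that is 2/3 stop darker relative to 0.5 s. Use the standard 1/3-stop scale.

0.3 s

Shutter speed: 0.5 → 0.4 → 0.3 — 2/3 stop shorter (darker).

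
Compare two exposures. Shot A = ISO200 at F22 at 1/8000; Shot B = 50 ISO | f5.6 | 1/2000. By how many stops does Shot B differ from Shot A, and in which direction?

4 stops brighter

Aperture: f/22 → f/16 → f/11 → f/8 → f/5.6 — 4 stops wider (brighter).
Shutter speed: 1/8000 → 1/4000 → 1/2000 — 2 stops slower (brighter).
ISO: 200 → 100 → 50 — 2 stops dropped (darker).
Net: +4 +2 −2 = +4 stops.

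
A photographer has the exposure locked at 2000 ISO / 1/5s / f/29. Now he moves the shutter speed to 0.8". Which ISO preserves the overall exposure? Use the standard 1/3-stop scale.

ISO 500

Shutter speed: 1/5 → 1/4 → 0.3 → 0.4 → 0.5 → 0.6 → 0.8 — 2 stops longer (brighter).
Need 2 stops darker from the ISO: 2000 → 1600 → 1250 → 1000 → 800 → 640 → 500.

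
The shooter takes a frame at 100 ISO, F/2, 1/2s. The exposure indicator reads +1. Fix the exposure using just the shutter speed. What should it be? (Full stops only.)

1/4s

Overexposed by 1 stop → need 1 stop darker.
Shutter speed: 1/2 → 1/4.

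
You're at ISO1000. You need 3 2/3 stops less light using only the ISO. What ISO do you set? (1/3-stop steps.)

ISO: 1000 → 800 → 640 → 500 → 400 → 320 → 250 → 200 → 160 → 125 → 100 → 80 — 3 2/3 stops lower (darker).

ISO 80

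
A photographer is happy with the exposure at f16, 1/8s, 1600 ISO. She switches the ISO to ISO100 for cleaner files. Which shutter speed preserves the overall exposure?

ISO: 1600 → 800 → 400 → 200 → 100 — 4 stops dropped (darker).
Need 4 stops brighter from the shutter speed: 1/8 → 1/4 → 1/2 → 1 → 2.

2 s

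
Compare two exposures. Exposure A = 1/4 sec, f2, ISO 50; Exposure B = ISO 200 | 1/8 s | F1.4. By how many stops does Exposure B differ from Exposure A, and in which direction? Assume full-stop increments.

Aperture: f/2 → f/1.4 — 1 stop wider (brighter).
Shutter speed: 1/4 → 1/8 — 1 stop faster (darker).
ISO: 50 → 100 → 200 — 2 stops higher (brighter).
Net: +1 −1 +2 = +2 stops.

2 stops brighter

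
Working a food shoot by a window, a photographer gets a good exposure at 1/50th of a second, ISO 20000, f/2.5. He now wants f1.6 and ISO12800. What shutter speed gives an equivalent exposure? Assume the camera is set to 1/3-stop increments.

Aperture: f/2.5 → f/2.2 → f/2 → f/1.8 → f/1.6 — 1 1/3 stops wider (brighter).
ISO: 20000 → 16000 → 12800 — 2/3 stop dropped (darker).
Net change so far: 2/3 stop brighter. Offset with the shutter speed: 1/50 → 1/60 → 1/80.

1/80s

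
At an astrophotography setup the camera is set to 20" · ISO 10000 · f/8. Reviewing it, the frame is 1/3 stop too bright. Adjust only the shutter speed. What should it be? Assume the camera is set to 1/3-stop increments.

Overexposed by 1/3 stop → need 1/3 stop darker.
Shutter speed: 20 → 15.

15 s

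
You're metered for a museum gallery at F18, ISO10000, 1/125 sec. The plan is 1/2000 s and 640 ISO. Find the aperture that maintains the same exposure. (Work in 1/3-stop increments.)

f/1.1

Shutter speed: 1/125 → 1/160 → 1/200 → 1/250 → 1/320 → 1/400 → 1/500 → 1/640 → 1/800 → 1/1000 → 1/1250 → 1/1600 → 1/2000 — 4 stops faster (darker).
ISO: 10000 → 8000 → 6400 → 5000 → 4000 → 3200 → 2500 → 2000 → 1600 → 1250 → 1000 → 800 → 640 — 4 stops dropped (darker).
Net change so far: 8 stops darker. Offset with the aperture: f/18 → f/16 → f/14 → f/13 → f/11 → f/10 → f/9 → f/8 → f/7.1 → f/6.3 → f/5.6 → f/5 → f/4.5 → f/4 → f/3.5 → f/3.2 → f/2.8 → f/2.5 → f/2.2 → f/2 → f/1.8 → f/1.6 → f/1.4 → f/1.2 → f/1.1.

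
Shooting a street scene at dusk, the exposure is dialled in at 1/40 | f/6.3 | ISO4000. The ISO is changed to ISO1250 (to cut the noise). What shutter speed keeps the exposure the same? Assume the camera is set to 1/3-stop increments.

1/13s

ISO: 4000 → 3200 → 2500 → 2000 → 1600 → 1250 — 1 2/3 stops dropped (darker).
Need 1 2/3 stops brighter from the shutter speed: 1/40 → 1/30 → 1/25 → 1/20 → 1/15 → 1/13.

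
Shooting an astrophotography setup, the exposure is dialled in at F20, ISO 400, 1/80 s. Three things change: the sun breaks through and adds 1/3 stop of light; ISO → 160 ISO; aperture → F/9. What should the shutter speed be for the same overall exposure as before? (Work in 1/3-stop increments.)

1/200s

Scene light: 1/3 stop brighter.
ISO: 400 → 320 → 250 → 200 → 160 — 1 1/3 stops lower (darker).
Aperture: f/20 → f/18 → f/16 → f/14 → f/13 → f/11 → f/10 → f/9 — 2 1/3 stops larger aperture (brighter).
Net so far: 1 1/3 stops brighter. Shutter speed: 1/80 → 1/100 → 1/125 → 1/160 → 1/200.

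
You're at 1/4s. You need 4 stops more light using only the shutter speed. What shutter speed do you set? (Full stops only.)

4 s

Shutter speed: 1/4 → 1/2 → 1 → 2 → 4 — 4 stops longer (brighter).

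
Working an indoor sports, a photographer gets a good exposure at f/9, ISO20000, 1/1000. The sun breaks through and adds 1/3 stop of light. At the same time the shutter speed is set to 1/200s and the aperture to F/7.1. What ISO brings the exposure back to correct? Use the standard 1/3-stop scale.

Scene light: 1/3 stop brighter.
Shutter speed: 1/1000 → 1/800 → 1/640 → 1/500 → 1/400 → 1/320 → 1/250 → 1/200 — 2 1/3 stops slower (brighter).
Aperture: f/9 → f/8 → f/7.1 — 2/3 stop wider (brighter).
Net so far: 3 1/3 stops brighter. ISO: 20000 → 16000 → 12800 → 10000 → 8000 → 6400 → 5000 → 4000 → 3200 → 2500 → 2000.

ISO 2000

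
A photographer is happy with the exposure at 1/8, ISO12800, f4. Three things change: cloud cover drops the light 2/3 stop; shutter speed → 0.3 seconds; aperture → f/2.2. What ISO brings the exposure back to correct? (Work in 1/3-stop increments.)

Scene light: 2/3 stop darker.
Shutter speed: 1/8 → 1/6 → 1/5 → 1/4 → 0.3 — 1 1/3 stops slower (brighter).
Aperture: f/4 → f/3.5 → f/3.2 → f/2.8 → f/2.5 → f/2.2 — 1 2/3 stops larger aperture (brighter).
Net so far: 2 1/3 stops brighter. ISO: 12800 → 10000 → 8000 → 6400 → 5000 → 4000 → 3200 → 2500.

ISO 2500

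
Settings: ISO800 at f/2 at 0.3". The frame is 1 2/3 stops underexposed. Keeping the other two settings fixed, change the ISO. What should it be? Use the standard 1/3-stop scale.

ISO 2500

Underexposed by 1 2/3 stops → need 1 2/3 stops brighter.
ISO: 800 → 1000 → 1250 → 1600 → 2000 → 2500.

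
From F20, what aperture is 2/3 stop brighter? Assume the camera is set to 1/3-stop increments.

f/16

Aperture: f/20 → f/18 → f/16 — 2/3 stop larger aperture (brighter).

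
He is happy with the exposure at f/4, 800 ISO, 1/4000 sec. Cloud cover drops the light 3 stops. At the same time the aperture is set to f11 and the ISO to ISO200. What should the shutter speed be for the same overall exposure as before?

1/15s

Scene light: 3 stops darker.
Aperture: f/4 → f/5.6 → f/8 → f/11 — 3 stops stopped down (darker).
ISO: 800 → 400 → 200 — 2 stops lower (darker).
Net so far: 8 stops darker. Shutter speed: 1/4000 → 1/2000 → 1/1000 → 1/500 → 1/250 → 1/125 → 1/60 → 1/30 → 1/15.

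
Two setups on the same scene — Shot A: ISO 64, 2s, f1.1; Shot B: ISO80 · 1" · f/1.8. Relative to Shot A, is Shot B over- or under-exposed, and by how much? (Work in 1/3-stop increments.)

Aperture: f/1.1 → f/1.2 → f/1.4 → f/1.6 → f/1.8 — 1 1/3 stops narrower (darker).
Shutter speed: 2 → 1.6 → 1.3 → 1 — 1 stop faster (darker).
ISO: 64 → 80 — 1/3 stop higher (brighter).
Net: −1 1/3 −1 +1/3 = −2 stops.

2 stops darker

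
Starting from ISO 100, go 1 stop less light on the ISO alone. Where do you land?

ISO 50

ISO: 100 → 50 — 1 stop dropped (darker).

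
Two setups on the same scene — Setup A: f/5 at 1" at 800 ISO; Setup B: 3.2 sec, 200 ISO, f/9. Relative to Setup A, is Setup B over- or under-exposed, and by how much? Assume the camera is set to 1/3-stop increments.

2 stops darker

Aperture: f/5 → f/5.6 → f/6.3 → f/7.1 → f/8 → f/9 — 1 2/3 stops stopped down (darker).
Shutter speed: 1 → 1.3 → 1.6 → 2 → 2.5 → 3.2 — 1 2/3 stops slower (brighter).
ISO: 800 → 640 → 500 → 400 → 320 → 250 → 200 — 2 stops lower (darker).
Net: −1 2/3 +1 2/3 −2 = −2 stops.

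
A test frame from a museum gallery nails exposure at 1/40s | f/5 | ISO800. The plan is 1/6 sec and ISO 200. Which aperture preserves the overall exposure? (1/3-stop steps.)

f/6.3

Shutter speed: 1/40 → 1/30 → 1/25 → 1/20 → 1/15 → 1/13 → 1/10 → 1/8 → 1/6 — 2 2/3 stops longer (brighter).
ISO: 800 → 640 → 500 → 400 → 320 → 250 → 200 — 2 stops dropped (darker).
Net change so far: 2/3 stop brighter. Offset with the aperture: f/5 → f/5.6 → f/6.3.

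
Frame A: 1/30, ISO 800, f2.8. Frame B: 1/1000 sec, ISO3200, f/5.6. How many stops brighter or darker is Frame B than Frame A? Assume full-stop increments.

5 stops darker

Aperture: f/2.8 → f/4 → f/5.6 — 2 stops narrower (darker).
Shutter speed: 1/30 → 1/60 → 1/125 → 1/250 → 1/500 → 1/1000 — 5 stops faster (darker).
ISO: 800 → 1600 → 3200 — 2 stops raised (brighter).
Net: −2 −5 +2 = −5 stops.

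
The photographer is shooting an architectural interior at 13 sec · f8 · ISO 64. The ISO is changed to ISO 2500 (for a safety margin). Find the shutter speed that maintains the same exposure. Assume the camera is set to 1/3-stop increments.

0.3 s

ISO: 64 → 80 → 100 → 125 → 160 → 200 → 250 → 320 → 400 → 500 → 640 → 800 → 1000 → 1250 → 1600 → 2000 → 2500 — 5 1/3 stops higher (brighter).
Need 5 1/3 stops darker from the shutter speed: 13 → 10 → 8 → 6 → 5 → 4 → 3.2 → 2.5 → 2 → 1.6 → 1.3 → 1 → 0.8 → 0.6 → 0.5 → 0.4 → 0.3.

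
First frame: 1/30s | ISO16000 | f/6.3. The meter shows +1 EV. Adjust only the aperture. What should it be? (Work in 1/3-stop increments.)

f/9

Overexposed by 1 stop → need 1 stop darker.
Aperture: f/6.3 → f/7.1 → f/8 → f/9.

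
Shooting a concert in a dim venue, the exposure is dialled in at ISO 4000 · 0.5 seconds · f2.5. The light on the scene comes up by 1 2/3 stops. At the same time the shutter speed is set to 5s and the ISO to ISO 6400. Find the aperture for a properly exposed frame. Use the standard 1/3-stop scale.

Scene light: 1 2/3 stops brighter.
Shutter speed: 0.5 → 0.6 → 0.8 → 1 → 1.3 → 1.6 → 2 → 2.5 → 3.2 → 4 → 5 — 3 1/3 stops longer (brighter).
ISO: 4000 → 5000 → 6400 — 2/3 stop higher (brighter).
Net so far: 5 2/3 stops brighter. Aperture: f/2.5 → f/2.8 → f/3.2 → f/3.5 → f/4 → f/4.5 → f/5 → f/5.6 → f/6.3 → f/7.1 → f/8 → f/9 → f/10 → f/11 → f/13 → f/14 → f/16 → f/18.

f/18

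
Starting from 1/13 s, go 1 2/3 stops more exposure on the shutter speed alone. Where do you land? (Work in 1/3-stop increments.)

1/4s

Shutter speed: 1/13 → 1/10 → 1/8 → 1/6 → 1/5 → 1/4 — 1 2/3 stops longer (brighter).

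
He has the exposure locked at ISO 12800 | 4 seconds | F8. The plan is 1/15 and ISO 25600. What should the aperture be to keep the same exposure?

Shutter speed: 4 → 2 → 1 → 1/2 → 1/4 → 1/8 → 1/15 — 6 stops shorter (darker).
ISO: 12800 → 25600 — 1 stop raised (brighter).
Net change so far: 5 stops darker. Offset with the aperture: f/8 → f/5.6 → f/4 → f/2.8 → f/2 → f/1.4.

f/1.4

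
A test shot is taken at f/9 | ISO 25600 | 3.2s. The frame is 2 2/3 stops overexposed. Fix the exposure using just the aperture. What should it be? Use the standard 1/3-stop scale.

f/22

Overexposed by 2 2/3 stops → need 2 2/3 stops darker.
Aperture: f/9 → f/10 → f/11 → f/13 → f/14 → f/16 → f/18 → f/20 → f/22.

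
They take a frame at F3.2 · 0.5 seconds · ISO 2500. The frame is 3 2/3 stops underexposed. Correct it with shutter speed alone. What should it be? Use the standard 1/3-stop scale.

6 s

Underexposed by 3 2/3 stops → need 3 2/3 stops brighter.
Shutter speed: 0.5 → 0.6 → 0.8 → 1 → 1.3 → 1.6 → 2 → 2.5 → 3.2 → 4 → 5 → 6.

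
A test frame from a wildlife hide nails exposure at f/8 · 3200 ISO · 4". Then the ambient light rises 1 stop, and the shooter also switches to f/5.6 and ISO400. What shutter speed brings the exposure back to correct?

Scene light: 1 stop brighter.
Aperture: f/8 → f/5.6 — 1 stop larger aperture (brighter).
ISO: 3200 → 1600 → 800 → 400 — 3 stops dropped (darker).
Net so far: 1 stop darker. Shutter speed: 4 → 8.

8 s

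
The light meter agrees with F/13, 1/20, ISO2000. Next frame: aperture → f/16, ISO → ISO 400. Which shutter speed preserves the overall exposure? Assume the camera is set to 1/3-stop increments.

Aperture: f/13 → f/14 → f/16 — 2/3 stop stopped down (darker).
ISO: 2000 → 1600 → 1250 → 1000 → 800 → 640 → 500 → 400 — 2 1/3 stops lower (darker).
Net change so far: 3 stops darker. Offset with the shutter speed: 1/20 → 1/15 → 1/13 → 1/10 → 1/8 → 1/6 → 1/5 → 1/4 → 0.3 → 0.4.

0.4 s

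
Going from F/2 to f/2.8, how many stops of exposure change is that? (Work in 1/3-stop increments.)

1 stop

f/2 → f/2.2 → f/2.5 → f/2.8 — count the steps: 3 third-stops = 1 stop.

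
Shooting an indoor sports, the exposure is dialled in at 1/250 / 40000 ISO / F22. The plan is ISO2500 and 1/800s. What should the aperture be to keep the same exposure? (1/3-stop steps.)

f/3.2

ISO: 40000 → 32000 → 25600 → 20000 → 16000 → 12800 → 10000 → 8000 → 6400 → 5000 → 4000 → 3200 → 2500 — 4 stops dropped (darker).
Shutter speed: 1/250 → 1/320 → 1/400 → 1/500 → 1/640 → 1/800 — 1 2/3 stops faster (darker).
Net change so far: 5 2/3 stops darker. Offset with the aperture: f/22 → f/20 → f/18 → f/16 → f/14 → f/13 → f/11 → f/10 → f/9 → f/8 → f/7.1 → f/6.3 → f/5.6 → f/5 → f/4.5 → f/4 → f/3.5 → f/3.2.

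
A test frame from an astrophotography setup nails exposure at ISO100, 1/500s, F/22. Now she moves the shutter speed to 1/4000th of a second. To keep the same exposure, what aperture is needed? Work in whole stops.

f/8

Shutter speed: 1/500 → 1/1000 → 1/2000 → 1/4000 — 3 stops shorter (darker).
Need 3 stops brighter from the aperture: f/22 → f/16 → f/11 → f/8.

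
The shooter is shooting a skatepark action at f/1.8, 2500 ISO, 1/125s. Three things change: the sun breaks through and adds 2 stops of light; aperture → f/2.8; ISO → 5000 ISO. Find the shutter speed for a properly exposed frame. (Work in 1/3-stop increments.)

1/400s

Scene light: 2 stops brighter.
Aperture: f/1.8 → f/2 → f/2.2 → f/2.5 → f/2.8 — 1 1/3 stops narrower (darker).
ISO: 2500 → 3200 → 4000 → 5000 — 1 stop raised (brighter).
Net so far: 1 2/3 stops brighter. Shutter speed: 1/125 → 1/160 → 1/200 → 1/250 → 1/320 → 1/400.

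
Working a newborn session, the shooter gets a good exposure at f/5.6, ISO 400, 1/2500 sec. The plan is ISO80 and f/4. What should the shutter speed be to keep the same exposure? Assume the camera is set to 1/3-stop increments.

1/1000s

ISO: 400 → 320 → 250 → 200 → 160 → 125 → 100 → 80 — 2 1/3 stops dropped (darker).
Aperture: f/5.6 → f/5 → f/4.5 → f/4 — 1 stop opened up (brighter).
Net change so far: 1 1/3 stops darker. Offset with the shutter speed: 1/2500 → 1/2000 → 1/1600 → 1/1250 → 1/1000.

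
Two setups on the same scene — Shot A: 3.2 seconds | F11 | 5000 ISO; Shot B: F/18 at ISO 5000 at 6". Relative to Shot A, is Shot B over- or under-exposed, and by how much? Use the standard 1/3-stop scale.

Aperture: f/11 → f/13 → f/14 → f/16 → f/18 — 1 1/3 stops narrower (darker).
Shutter speed: 3.2 → 4 → 5 → 6 — 1 stop longer (brighter).
ISO: unchanged.
Net: −1 1/3 +1 = −1/3 stops.

1/3 stop darker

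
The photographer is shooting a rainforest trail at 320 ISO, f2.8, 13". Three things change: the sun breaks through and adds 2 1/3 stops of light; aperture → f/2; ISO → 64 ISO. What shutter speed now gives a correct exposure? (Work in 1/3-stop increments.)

6 s

Scene light: 2 1/3 stops brighter.
Aperture: f/2.8 → f/2.5 → f/2.2 → f/2 — 1 stop larger aperture (brighter).
ISO: 320 → 250 → 200 → 160 → 125 → 100 → 80 → 64 — 2 1/3 stops lower (darker).
Net so far: 1 stop brighter. Shutter speed: 13 → 10 → 8 → 6.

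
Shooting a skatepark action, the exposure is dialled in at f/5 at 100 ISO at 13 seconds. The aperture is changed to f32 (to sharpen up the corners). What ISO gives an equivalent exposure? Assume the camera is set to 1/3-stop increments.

ISO 4000

Aperture: f/5 → f/5.6 → f/6.3 → f/7.1 → f/8 → f/9 → f/10 → f/11 → f/13 → f/14 → f/16 → f/18 → f/20 → f/22 → f/25 → f/29 → f/32 — 5 1/3 stops stopped down (darker).
Need 5 1/3 stops brighter from the ISO: 100 → 125 → 160 → 200 → 250 → 320 → 400 → 500 → 640 → 800 → 1000 → 1250 → 1600 → 2000 → 2500 → 3200 → 4000.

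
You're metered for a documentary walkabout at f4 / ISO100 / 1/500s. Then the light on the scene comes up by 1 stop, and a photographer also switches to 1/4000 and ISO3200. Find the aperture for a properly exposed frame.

Scene light: 1 stop brighter.
Shutter speed: 1/500 → 1/1000 → 1/2000 → 1/4000 — 3 stops faster (darker).
ISO: 100 → 200 → 400 → 800 → 1600 → 3200 — 5 stops raised (brighter).
Net so far: 3 stops brighter. Aperture: f/4 → f/5.6 → f/8 → f/11.

f/11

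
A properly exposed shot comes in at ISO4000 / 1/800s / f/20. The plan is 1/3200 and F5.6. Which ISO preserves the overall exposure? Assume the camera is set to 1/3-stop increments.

Shutter speed: 1/800 → 1/1000 → 1/1250 → 1/1600 → 1/2000 → 1/2500 → 1/3200 — 2 stops shorter (darker).
Aperture: f/20 → f/18 → f/16 → f/14 → f/13 → f/11 → f/10 → f/9 → f/8 → f/7.1 → f/6.3 → f/5.6 — 3 2/3 stops wider (brighter).
Net change so far: 1 2/3 stops brighter. Offset with the ISO: 4000 → 3200 → 2500 → 2000 → 1600 → 1250.

ISO 1250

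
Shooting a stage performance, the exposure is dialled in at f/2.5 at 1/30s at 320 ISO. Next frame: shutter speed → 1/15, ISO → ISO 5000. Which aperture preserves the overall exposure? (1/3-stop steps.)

f/14

Shutter speed: 1/30 → 1/25 → 1/20 → 1/15 — 1 stop slower (brighter).
ISO: 320 → 400 → 500 → 640 → 800 → 1000 → 1250 → 1600 → 2000 → 2500 → 3200 → 4000 → 5000 — 4 stops higher (brighter).
Net change so far: 5 stops brighter. Offset with the aperture: f/2.5 → f/2.8 → f/3.2 → f/3.5 → f/4 → f/4.5 → f/5 → f/5.6 → f/6.3 → f/7.1 → f/8 → f/9 → f/10 → f/11 → f/13 → f/14.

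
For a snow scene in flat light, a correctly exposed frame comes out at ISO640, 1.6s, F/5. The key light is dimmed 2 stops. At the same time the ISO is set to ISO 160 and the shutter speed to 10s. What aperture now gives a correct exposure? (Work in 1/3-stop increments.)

f/3.2

Scene light: 2 stops darker.
ISO: 640 → 500 → 400 → 320 → 250 → 200 → 160 — 2 stops dropped (darker).
Shutter speed: 1.6 → 2 → 2.5 → 3.2 → 4 → 5 → 6 → 8 → 10 — 2 2/3 stops slower (brighter).
Net so far: 1 1/3 stops darker. Aperture: f/5 → f/4.5 → f/4 → f/3.5 → f/3.2.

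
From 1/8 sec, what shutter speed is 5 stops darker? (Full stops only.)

Shutter speed: 1/8 → 1/15 → 1/30 → 1/60 → 1/125 → 1/250 — 5 stops shorter (darker).

1/250s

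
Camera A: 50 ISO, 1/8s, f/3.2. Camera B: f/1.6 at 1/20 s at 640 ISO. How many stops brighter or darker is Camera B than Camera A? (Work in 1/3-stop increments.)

4 1/3 stops brighter

Aperture: f/3.2 → f/2.8 → f/2.5 → f/2.2 → f/2 → f/1.8 → f/1.6 — 2 stops larger aperture (brighter).
Shutter speed: 1/8 → 1/10 → 1/13 → 1/15 → 1/20 — 1 1/3 stops faster (darker).
ISO: 50 → 64 → 80 → 100 → 125 → 160 → 200 → 250 → 320 → 400 → 500 → 640 — 3 2/3 stops higher (brighter).
Net: +2 −1 1/3 +3 2/3 = +4 1/3 stops.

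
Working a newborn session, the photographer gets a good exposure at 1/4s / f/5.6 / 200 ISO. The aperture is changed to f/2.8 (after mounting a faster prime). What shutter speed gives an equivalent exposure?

1/15s

Aperture: f/5.6 → f/4 → f/2.8 — 2 stops larger aperture (brighter).
Need 2 stops darker from the shutter speed: 1/4 → 1/8 → 1/15.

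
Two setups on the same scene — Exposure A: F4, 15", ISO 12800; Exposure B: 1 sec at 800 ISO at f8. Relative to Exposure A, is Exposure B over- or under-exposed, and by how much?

10 stops darker

Aperture: f/4 → f/5.6 → f/8 — 2 stops stopped down (darker).
Shutter speed: 15 → 8 → 4 → 2 → 1 — 4 stops shorter (darker).
ISO: 12800 → 6400 → 3200 → 1600 → 800 — 4 stops lower (darker).
Net: −2 −4 −4 = −10 stops.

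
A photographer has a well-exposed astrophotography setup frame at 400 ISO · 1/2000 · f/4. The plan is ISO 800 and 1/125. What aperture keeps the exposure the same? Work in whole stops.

ISO: 400 → 800 — 1 stop higher (brighter).
Shutter speed: 1/2000 → 1/1000 → 1/500 → 1/250 → 1/125 — 4 stops slower (brighter).
Net change so far: 5 stops brighter. Offset with the aperture: f/4 → f/5.6 → f/8 → f/11 → f/16 → f/22.

f/22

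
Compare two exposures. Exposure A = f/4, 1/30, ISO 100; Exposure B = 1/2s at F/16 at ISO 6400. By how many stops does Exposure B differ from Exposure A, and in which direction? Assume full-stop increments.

6 stops brighter

Aperture: f/4 → f/5.6 → f/8 → f/11 → f/16 — 4 stops narrower (darker).
Shutter speed: 1/30 → 1/15 → 1/8 → 1/4 → 1/2 — 4 stops slower (brighter).
ISO: 100 → 200 → 400 → 800 → 1600 → 3200 → 6400 — 6 stops raised (brighter).
Net: −4 +4 +6 = +6 stops.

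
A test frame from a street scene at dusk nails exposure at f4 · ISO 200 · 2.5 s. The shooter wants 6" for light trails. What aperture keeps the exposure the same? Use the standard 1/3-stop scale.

f/6.3

Shutter speed: 2.5 → 3.2 → 4 → 5 → 6 — 1 1/3 stops slower (brighter).
Need 1 1/3 stops darker from the aperture: f/4 → f/4.5 → f/5 → f/5.6 → f/6.3.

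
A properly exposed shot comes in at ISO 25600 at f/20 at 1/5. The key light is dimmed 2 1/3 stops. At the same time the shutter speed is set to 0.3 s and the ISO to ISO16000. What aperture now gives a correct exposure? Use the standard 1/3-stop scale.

Scene light: 2 1/3 stops darker.
Shutter speed: 1/5 → 1/4 → 0.3 — 2/3 stop longer (brighter).
ISO: 25600 → 20000 → 16000 — 2/3 stop dropped (darker).
Net so far: 2 1/3 stops darker. Aperture: f/20 → f/18 → f/16 → f/14 → f/13 → f/11 → f/10 → f/9.

f/9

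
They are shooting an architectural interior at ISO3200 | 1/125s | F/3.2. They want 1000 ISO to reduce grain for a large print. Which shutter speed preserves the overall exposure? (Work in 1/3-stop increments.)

1/40s

ISO: 3200 → 2500 → 2000 → 1600 → 1250 → 1000 — 1 2/3 stops lower (darker).
Need 1 2/3 stops brighter from the shutter speed: 1/125 → 1/100 → 1/80 → 1/60 → 1/50 → 1/40.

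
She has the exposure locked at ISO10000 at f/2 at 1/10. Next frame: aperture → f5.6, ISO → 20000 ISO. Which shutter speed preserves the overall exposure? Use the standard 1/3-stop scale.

0.4 s

Aperture: f/2 → f/2.2 → f/2.5 → f/2.8 → f/3.2 → f/3.5 → f/4 → f/4.5 → f/5 → f/5.6 — 3 stops narrower (darker).
ISO: 10000 → 12800 → 16000 → 20000 — 1 stop higher (brighter).
Net change so far: 2 stops darker. Offset with the shutter speed: 1/10 → 1/8 → 1/6 → 1/5 → 1/4 → 0.3 → 0.4.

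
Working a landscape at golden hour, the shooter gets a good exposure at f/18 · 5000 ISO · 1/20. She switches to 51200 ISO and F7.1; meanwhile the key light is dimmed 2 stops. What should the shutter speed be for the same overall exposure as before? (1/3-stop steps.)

1/320s

Scene light: 2 stops darker.
ISO: 5000 → 6400 → 8000 → 10000 → 12800 → 16000 → 20000 → 25600 → 32000 → 40000 → 51200 — 3 1/3 stops higher (brighter).
Aperture: f/18 → f/16 → f/14 → f/13 → f/11 → f/10 → f/9 → f/8 → f/7.1 — 2 2/3 stops opened up (brighter).
Net so far: 4 stops brighter. Shutter speed: 1/20 → 1/25 → 1/30 → 1/40 → 1/50 → 1/60 → 1/80 → 1/100 → 1/125 → 1/160 → 1/200 → 1/250 → 1/320.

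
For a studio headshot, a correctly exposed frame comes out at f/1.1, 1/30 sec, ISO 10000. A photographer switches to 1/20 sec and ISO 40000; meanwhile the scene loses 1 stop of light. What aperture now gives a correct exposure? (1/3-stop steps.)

f/2

Scene light: 1 stop darker.
Shutter speed: 1/30 → 1/25 → 1/20 — 2/3 stop longer (brighter).
ISO: 10000 → 12800 → 16000 → 20000 → 25600 → 32000 → 40000 — 2 stops higher (brighter).
Net so far: 1 2/3 stops brighter. Aperture: f/1.1 → f/1.2 → f/1.4 → f/1.6 → f/1.8 → f/2.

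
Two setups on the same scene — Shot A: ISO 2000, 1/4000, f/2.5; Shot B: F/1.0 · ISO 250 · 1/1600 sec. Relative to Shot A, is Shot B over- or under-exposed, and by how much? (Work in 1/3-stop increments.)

1 stop brighter

Aperture: f/2.5 → f/2.2 → f/2 → f/1.8 → f/1.6 → f/1.4 → f/1.2 → f/1.1 → f/1.0 — 2 2/3 stops opened up (brighter).
Shutter speed: 1/4000 → 1/3200 → 1/2500 → 1/2000 → 1/1600 — 1 1/3 stops longer (brighter).
ISO: 2000 → 1600 → 1250 → 1000 → 800 → 640 → 500 → 400 → 320 → 250 — 3 stops dropped (darker).
Net: +2 2/3 +1 1/3 −3 = +1 stop.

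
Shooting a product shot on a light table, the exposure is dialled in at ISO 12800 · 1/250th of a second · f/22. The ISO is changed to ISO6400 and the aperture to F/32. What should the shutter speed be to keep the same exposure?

ISO: 12800 → 6400 — 1 stop dropped (darker).
Aperture: f/22 → f/32 — 1 stop stopped down (darker).
Net change so far: 2 stops darker. Offset with the shutter speed: 1/250 → 1/125 → 1/60.

1/60s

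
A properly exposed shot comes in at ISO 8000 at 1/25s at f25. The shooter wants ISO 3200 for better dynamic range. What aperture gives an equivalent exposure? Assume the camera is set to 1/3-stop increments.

ISO: 8000 → 6400 → 5000 → 4000 → 3200 — 1 1/3 stops dropped (darker).
Need 1 1/3 stops brighter from the aperture: f/25 → f/22 → f/20 → f/18 → f/16.

f/16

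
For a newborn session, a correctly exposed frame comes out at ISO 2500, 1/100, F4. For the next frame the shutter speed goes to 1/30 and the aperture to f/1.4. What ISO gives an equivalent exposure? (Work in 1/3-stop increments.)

ISO 100

Shutter speed: 1/100 → 1/80 → 1/60 → 1/50 → 1/40 → 1/30 — 1 2/3 stops longer (brighter).
Aperture: f/4 → f/3.5 → f/3.2 → f/2.8 → f/2.5 → f/2.2 → f/2 → f/1.8 → f/1.6 → f/1.4 — 3 stops opened up (brighter).
Net change so far: 4 2/3 stops brighter. Offset with the ISO: 2500 → 2000 → 1600 → 1250 → 1000 → 800 → 640 → 500 → 400 → 320 → 250 → 200 → 160 → 125 → 100.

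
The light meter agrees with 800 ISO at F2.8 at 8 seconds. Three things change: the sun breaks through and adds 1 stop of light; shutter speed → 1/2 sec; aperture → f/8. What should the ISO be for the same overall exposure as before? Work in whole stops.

Scene light: 1 stop brighter.
Shutter speed: 8 → 4 → 2 → 1 → 1/2 — 4 stops faster (darker).
Aperture: f/2.8 → f/4 → f/5.6 → f/8 — 3 stops smaller aperture (darker).
Net so far: 6 stops darker. ISO: 800 → 1600 → 3200 → 6400 → 12800 → 25600 → 51200.

ISO 51200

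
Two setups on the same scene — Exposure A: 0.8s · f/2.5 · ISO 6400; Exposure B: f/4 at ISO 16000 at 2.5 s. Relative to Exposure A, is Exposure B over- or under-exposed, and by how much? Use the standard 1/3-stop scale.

Aperture: f/2.5 → f/2.8 → f/3.2 → f/3.5 → f/4 — 1 1/3 stops narrower (darker).
Shutter speed: 0.8 → 1 → 1.3 → 1.6 → 2 → 2.5 — 1 2/3 stops longer (brighter).
ISO: 6400 → 8000 → 10000 → 12800 → 16000 — 1 1/3 stops higher (brighter).
Net: −1 1/3 +1 2/3 +1 1/3 = +1 2/3 stops.

1 2/3 stops brighter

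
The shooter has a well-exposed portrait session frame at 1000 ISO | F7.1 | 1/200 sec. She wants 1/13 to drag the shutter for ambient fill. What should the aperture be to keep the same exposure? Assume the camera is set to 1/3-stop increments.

f/29

Shutter speed: 1/200 → 1/160 → 1/125 → 1/100 → 1/80 → 1/60 → 1/50 → 1/40 → 1/30 → 1/25 → 1/20 → 1/15 → 1/13 — 4 stops longer (brighter).
Need 4 stops darker from the aperture: f/7.1 → f/8 → f/9 → f/10 → f/11 → f/13 → f/14 → f/16 → f/18 → f/20 → f/22 → f/25 → f/29.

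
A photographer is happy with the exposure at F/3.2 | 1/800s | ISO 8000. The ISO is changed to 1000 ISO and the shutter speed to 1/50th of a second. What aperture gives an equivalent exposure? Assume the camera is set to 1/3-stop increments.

ISO: 8000 → 6400 → 5000 → 4000 → 3200 → 2500 → 2000 → 1600 → 1250 → 1000 — 3 stops lower (darker).
Shutter speed: 1/800 → 1/640 → 1/500 → 1/400 → 1/320 → 1/250 → 1/200 → 1/160 → 1/125 → 1/100 → 1/80 → 1/60 → 1/50 — 4 stops slower (brighter).
Net change so far: 1 stop brighter. Offset with the aperture: f/3.2 → f/3.5 → f/4 → f/4.5.

f/4.5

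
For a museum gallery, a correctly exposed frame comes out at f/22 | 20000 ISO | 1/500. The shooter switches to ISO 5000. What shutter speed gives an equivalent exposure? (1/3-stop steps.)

ISO: 20000 → 16000 → 12800 → 10000 → 8000 → 6400 → 5000 — 2 stops dropped (darker).
Need 2 stops brighter from the shutter speed: 1/500 → 1/400 → 1/320 → 1/250 → 1/200 → 1/160 → 1/125.

1/125s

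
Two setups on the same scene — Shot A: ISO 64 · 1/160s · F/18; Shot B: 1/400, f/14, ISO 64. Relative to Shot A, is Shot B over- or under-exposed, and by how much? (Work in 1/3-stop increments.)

2/3 stop darker

Aperture: f/18 → f/16 → f/14 — 2/3 stop wider (brighter).
Shutter speed: 1/160 → 1/200 → 1/250 → 1/320 → 1/400 — 1 1/3 stops shorter (darker).
ISO: unchanged.
Net: +2/3 −1 1/3 = −2/3 stops.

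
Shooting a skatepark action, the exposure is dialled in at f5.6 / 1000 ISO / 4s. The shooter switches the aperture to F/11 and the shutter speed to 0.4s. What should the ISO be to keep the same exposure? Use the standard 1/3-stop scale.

ISO 40000

Aperture: f/5.6 → f/6.3 → f/7.1 → f/8 → f/9 → f/10 → f/11 — 2 stops stopped down (darker).
Shutter speed: 4 → 3.2 → 2.5 → 2 → 1.6 → 1.3 → 1 → 0.8 → 0.6 → 0.5 → 0.4 — 3 1/3 stops faster (darker).
Net change so far: 5 1/3 stops darker. Offset with the ISO: 1000 → 1250 → 1600 → 2000 → 2500 → 3200 → 4000 → 5000 → 6400 → 8000 → 10000 → 12800 → 16000 → 20000 → 25600 → 32000 → 40000.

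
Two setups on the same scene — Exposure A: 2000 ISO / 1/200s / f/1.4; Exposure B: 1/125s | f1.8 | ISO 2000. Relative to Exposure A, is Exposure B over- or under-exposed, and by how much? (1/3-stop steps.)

same exposure (0 stops)

Aperture: f/1.4 → f/1.6 → f/1.8 — 2/3 stop stopped down (darker).
Shutter speed: 1/200 → 1/160 → 1/125 — 2/3 stop slower (brighter).
ISO: unchanged.
Net: −2/3 +2/3 = 0 stops.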